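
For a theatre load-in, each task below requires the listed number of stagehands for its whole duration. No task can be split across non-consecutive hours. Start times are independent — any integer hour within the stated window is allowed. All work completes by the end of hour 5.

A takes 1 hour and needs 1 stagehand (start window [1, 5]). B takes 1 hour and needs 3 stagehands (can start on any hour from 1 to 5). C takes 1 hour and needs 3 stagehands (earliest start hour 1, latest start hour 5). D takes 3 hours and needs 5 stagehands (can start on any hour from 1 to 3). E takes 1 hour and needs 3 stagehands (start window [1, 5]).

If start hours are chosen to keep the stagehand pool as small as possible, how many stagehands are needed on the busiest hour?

Early-start (A@1, B@1, C@1, D@1, E@1) gives peak 15: h1:15  h2:5  h3:5  h4:0  h5:0.
Shift C→2, D→3, E→2.
Schedule A@1, B@1, C@2, D@3, E@2: h1:4  h2:6  h3:5  h4:5  h5:5 — peak 6.

6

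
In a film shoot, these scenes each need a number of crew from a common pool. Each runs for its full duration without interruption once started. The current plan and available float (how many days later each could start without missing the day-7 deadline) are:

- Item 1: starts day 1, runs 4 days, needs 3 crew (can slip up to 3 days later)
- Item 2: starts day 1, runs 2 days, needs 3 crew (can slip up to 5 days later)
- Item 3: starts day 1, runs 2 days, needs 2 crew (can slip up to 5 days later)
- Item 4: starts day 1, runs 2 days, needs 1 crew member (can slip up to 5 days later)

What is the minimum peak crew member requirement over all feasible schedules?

5

Early-start (Item 1@1, Item 2@1, Item 3@1, Item 4@1) gives peak 9: d1:9  d2:9  d3:3  d4:3  d5:0  d6:0  d7:0.
Shift Item 2→5, Item 4→3.
Schedule Item 1@1, Item 2@5, Item 3@1, Item 4@3: d1:5  d2:5  d3:4  d4:4  d5:3  d6:3  d7:0 — peak 5.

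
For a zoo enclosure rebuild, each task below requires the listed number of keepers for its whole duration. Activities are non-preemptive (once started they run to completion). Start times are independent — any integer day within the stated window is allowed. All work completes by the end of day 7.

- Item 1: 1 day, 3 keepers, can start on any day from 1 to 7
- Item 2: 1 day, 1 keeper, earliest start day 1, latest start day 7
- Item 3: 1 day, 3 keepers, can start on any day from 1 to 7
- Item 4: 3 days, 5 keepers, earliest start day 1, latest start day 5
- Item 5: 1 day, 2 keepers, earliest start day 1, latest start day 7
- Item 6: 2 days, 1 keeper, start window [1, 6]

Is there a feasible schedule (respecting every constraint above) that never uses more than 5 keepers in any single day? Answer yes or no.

yes

Schedule Item 1@1, Item 2@1, Item 3@2, Item 4@3, Item 5@2, Item 6@6: d1:4  d2:5  d3:5  d4:5  d5:5  d6:1  d7:1 — peak 5 ≤ 5.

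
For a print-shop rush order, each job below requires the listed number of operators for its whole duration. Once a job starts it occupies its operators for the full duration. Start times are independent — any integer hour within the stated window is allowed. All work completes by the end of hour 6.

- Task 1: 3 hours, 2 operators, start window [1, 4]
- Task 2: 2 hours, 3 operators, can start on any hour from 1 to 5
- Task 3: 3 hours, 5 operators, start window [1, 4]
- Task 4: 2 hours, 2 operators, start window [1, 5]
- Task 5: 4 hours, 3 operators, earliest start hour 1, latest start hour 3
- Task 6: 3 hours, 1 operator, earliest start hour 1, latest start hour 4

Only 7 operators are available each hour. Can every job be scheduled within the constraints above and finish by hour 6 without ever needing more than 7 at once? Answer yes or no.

Total operator-hours = 46; over 6 hours the average is 46/6 > 7, so some hour must exceed 7.

no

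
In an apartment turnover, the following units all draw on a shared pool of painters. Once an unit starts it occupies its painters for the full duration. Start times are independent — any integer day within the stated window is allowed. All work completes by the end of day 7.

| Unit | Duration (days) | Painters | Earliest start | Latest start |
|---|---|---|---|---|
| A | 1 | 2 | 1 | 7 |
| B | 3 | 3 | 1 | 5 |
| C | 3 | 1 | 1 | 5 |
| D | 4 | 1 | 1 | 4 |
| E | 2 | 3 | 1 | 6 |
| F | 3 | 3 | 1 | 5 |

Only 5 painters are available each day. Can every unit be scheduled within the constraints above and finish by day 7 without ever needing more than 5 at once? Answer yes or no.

The minimum achievable peak is 6; 5 < 6, so no feasible schedule stays within the cap.

no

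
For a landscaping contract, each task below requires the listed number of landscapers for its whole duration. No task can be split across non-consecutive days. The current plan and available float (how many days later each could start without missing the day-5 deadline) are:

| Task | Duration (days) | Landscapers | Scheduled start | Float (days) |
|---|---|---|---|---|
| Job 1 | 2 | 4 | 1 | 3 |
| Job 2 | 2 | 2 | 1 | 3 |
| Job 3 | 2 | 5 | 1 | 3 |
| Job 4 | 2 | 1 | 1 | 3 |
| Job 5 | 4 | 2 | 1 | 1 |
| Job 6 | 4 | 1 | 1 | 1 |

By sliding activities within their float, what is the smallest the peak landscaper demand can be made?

Early-start (Job 1@1, Job 2@1, Job 3@1, Job 4@1, Job 5@1, Job 6@1) gives peak 15: d1:15  d2:15  d3:3  d4:3  d5:0.
Shift Job 3→3, Job 4→3.
Schedule Job 1@1, Job 2@1, Job 3@3, Job 4@3, Job 5@1, Job 6@1: d1:9  d2:9  d3:9  d4:9  d5:0 — peak 9.

9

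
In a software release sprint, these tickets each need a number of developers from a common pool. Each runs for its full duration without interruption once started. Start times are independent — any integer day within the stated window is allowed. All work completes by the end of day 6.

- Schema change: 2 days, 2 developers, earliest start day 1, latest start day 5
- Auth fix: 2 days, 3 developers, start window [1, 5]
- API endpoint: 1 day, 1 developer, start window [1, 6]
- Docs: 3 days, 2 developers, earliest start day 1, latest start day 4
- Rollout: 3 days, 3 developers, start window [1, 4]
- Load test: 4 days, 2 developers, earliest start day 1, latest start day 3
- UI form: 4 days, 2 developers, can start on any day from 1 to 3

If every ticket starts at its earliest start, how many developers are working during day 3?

At early start, day 3 has: Docs, Rollout, Load test, UI form.
Demand: 2 + 3 + 2 + 2 = 9.

9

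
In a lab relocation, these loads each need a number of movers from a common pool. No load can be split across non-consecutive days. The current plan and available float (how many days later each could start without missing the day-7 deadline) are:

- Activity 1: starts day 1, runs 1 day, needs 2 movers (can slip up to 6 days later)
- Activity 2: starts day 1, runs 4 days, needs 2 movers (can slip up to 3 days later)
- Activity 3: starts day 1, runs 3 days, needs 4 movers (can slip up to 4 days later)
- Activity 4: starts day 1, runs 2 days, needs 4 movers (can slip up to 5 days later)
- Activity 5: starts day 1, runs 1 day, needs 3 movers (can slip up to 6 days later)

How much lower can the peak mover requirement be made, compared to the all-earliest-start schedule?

9

Early-start peak: d1:15  d2:10  d3:6  d4:2  d5:0  d6:0  d7:0 ⇒ 15.
Leveled (Activity 1@1, Activity 2@1, Activity 3@2, Activity 4@5, Activity 5@7): d1:4  d2:6  d3:6  d4:6  d5:4  d6:4  d7:3 ⇒ 6.
Reduction 15 − 6 = 9.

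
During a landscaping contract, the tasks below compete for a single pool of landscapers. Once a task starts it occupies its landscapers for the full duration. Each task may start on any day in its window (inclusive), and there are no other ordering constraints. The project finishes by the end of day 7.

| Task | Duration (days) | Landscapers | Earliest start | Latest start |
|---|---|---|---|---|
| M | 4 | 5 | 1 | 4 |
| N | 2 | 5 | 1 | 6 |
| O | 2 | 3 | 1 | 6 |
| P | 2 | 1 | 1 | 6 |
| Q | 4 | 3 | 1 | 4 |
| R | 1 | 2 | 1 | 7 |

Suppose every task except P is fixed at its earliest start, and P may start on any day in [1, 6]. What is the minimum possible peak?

18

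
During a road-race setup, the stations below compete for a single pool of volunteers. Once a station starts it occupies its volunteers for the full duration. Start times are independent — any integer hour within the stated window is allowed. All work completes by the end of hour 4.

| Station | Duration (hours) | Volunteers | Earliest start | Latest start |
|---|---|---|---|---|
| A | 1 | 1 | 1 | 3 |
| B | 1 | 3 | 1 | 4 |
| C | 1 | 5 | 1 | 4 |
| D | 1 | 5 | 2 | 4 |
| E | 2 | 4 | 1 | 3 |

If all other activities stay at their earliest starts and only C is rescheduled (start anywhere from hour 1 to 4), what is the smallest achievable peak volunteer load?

9

C@1: h1:13  h2:9  h3:0  h4:0 → peak 13
C@2: h1:8  h2:14  h3:0  h4:0 → peak 14
C@3: h1:8  h2:9  h3:5  h4:0 → peak 9
C@4: h1:8  h2:9  h3:0  h4:5 → peak 9
Best is C@3, peak 9.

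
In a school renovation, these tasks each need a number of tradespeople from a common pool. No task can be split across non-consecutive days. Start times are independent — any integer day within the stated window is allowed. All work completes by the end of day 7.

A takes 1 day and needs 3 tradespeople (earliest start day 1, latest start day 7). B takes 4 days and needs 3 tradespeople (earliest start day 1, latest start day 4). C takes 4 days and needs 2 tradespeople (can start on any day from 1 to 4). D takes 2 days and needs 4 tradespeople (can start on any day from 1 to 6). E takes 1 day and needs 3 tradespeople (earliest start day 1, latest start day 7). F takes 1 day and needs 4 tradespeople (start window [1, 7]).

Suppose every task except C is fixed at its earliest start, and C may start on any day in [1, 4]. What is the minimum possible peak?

17

C@1: d1:19  d2:9  d3:5  d4:5  d5:0  d6:0  d7:0 → peak 19
C@2: d1:17  d2:9  d3:5  d4:5  d5:2  d6:0  d7:0 → peak 17
C@3: d1:17  d2:7  d3:5  d4:5  d5:2  d6:2  d7:0 → peak 17
C@4: d1:17  d2:7  d3:3  d4:5  d5:2  d6:2  d7:2 → peak 17
Best is C@2, peak 17.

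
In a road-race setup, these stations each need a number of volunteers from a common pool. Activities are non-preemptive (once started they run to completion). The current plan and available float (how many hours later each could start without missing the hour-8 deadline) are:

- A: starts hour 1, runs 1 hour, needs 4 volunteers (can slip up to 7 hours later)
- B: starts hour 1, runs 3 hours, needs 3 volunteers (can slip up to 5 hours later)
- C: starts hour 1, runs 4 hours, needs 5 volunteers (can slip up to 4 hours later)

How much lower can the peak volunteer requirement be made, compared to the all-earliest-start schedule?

7

Early-start peak: h1:12  h2:8  h3:8  h4:5  h5:0  h6:0  h7:0  h8:0 ⇒ 12.
Leveled (A@1, B@2, C@5): h1:4  h2:3  h3:3  h4:3  h5:5  h6:5  h7:5  h8:5 ⇒ 5.
Reduction 12 − 5 = 7.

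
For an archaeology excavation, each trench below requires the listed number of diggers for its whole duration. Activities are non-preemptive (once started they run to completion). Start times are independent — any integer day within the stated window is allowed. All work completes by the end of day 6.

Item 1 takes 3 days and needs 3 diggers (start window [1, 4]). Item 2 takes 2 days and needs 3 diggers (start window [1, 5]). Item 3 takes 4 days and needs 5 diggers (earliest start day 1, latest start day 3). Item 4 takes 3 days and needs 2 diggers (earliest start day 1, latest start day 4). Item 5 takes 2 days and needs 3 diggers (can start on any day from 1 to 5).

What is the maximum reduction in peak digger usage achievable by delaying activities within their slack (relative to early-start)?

Early-start peak: d1:16  d2:16  d3:10  d4:5  d5:0  d6:0 ⇒ 16.
Leveled (Item 1@1, Item 2@5, Item 3@1, Item 4@4, Item 5@5): d1:8  d2:8  d3:8  d4:7  d5:8  d6:8 ⇒ 8.
Reduction 16 − 8 = 8.

8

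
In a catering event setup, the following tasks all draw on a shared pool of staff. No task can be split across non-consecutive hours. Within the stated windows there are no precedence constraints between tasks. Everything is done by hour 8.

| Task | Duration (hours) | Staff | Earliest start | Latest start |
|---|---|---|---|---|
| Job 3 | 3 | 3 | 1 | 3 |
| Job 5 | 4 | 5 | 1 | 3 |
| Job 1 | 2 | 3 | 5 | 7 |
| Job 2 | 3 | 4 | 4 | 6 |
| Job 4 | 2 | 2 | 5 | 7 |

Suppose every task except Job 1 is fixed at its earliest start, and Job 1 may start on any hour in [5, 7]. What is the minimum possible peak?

9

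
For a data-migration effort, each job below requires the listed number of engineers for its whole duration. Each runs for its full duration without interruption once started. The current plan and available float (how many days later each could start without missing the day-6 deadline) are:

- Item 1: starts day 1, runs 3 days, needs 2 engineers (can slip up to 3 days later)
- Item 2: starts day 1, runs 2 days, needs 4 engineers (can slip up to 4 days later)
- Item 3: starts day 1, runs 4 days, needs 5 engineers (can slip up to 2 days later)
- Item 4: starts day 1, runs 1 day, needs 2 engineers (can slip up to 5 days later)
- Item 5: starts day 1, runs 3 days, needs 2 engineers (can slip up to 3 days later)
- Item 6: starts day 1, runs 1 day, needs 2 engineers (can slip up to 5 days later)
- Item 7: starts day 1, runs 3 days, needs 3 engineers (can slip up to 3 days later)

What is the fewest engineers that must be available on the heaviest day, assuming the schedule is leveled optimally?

9

Early-start (Item 1@1, Item 2@1, Item 3@1, Item 4@1, Item 5@1, Item 6@1, Item 7@1) gives peak 20: d1:20  d2:16  d3:12  d4:5  d5:0  d6:0.
Shift Item 2→5, Item 4→5, Item 6→6, Item 7→4.
Schedule Item 1@1, Item 2@5, Item 3@1, Item 4@5, Item 5@1, Item 6@6, Item 7@4: d1:9  d2:9  d3:9  d4:8  d5:9  d6:9 — peak 9.
Total engineer-days = 53 over 6 days ⇒ peak ≥ ⌈53/6⌉ = 9, so 9 is optimal.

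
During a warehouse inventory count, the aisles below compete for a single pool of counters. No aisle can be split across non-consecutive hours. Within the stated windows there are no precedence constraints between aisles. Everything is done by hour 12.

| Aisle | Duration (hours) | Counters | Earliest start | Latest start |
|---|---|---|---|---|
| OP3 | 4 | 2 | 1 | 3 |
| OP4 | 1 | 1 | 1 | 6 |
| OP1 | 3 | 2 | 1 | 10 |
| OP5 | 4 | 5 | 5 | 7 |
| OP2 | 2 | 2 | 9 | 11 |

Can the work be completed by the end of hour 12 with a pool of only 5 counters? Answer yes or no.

Schedule OP3@1, OP4@1, OP1@1, OP5@5, OP2@9: h1:5  h2:4  h3:4  h4:2  h5:5  h6:5  h7:5  h8:5  h9:2  h10:2  h11:0  h12:0 — peak 5 ≤ 5.

yes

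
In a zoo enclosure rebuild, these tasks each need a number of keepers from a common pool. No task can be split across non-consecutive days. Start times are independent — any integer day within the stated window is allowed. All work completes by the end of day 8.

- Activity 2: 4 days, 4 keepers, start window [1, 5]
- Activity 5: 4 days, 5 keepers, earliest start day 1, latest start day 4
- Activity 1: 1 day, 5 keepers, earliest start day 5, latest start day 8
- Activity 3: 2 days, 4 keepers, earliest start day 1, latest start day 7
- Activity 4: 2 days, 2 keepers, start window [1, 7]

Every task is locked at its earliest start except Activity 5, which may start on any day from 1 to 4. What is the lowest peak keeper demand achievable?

10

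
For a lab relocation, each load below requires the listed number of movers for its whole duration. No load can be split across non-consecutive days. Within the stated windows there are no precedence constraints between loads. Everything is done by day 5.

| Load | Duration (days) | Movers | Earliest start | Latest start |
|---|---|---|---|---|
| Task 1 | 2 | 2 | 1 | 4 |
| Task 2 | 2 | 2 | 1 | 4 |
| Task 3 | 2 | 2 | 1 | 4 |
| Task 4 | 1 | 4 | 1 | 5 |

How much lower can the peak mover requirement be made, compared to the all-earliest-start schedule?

6

Early-start peak: d1:10  d2:6  d3:0  d4:0  d5:0 ⇒ 10.
Leveled (Task 1@1, Task 2@1, Task 3@3, Task 4@5): d1:4  d2:4  d3:2  d4:2  d5:4 ⇒ 4.
Reduction 10 − 4 = 6.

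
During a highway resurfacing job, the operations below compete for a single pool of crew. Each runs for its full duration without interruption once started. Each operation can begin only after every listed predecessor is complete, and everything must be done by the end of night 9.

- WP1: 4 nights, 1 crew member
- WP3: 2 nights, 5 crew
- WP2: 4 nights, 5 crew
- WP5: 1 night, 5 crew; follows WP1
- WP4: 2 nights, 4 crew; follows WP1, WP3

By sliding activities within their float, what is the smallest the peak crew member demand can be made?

6

Early-start (WP1@1, WP3@1, WP2@1, WP5@5, WP4@5) gives peak 11: n1:11  n2:11  n3:6  n4:6  n5:9  n6:4  n7:0  n8:0  n9:0.
Shift WP2→3, WP5→7, WP4→8.
Schedule WP1@1, WP3@1, WP2@3, WP5@7, WP4@8: n1:6  n2:6  n3:6  n4:6  n5:5  n6:5  n7:5  n8:4  n9:4 — peak 6.
Total crew member-nights = 47 over 9 nights ⇒ peak ≥ ⌈47/9⌉ = 6, so 6 is optimal.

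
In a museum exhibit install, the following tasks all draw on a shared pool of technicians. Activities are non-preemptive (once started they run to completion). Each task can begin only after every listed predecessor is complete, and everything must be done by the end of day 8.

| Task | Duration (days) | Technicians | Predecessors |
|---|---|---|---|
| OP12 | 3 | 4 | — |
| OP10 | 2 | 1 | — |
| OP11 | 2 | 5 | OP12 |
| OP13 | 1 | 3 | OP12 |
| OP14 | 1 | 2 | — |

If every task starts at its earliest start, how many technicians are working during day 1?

7

At early start, day 1 has: OP12, OP10, OP14.
Demand: 4 + 1 + 2 = 7.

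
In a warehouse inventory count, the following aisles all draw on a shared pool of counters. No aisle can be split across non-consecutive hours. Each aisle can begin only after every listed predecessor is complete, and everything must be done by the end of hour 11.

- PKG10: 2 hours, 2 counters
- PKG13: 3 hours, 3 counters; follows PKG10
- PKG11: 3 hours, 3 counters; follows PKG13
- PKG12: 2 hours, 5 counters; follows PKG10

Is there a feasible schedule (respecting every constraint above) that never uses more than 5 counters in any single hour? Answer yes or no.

Schedule PKG10@1, PKG13@3, PKG11@6, PKG12@9: h1:2  h2:2  h3:3  h4:3  h5:3  h6:3  h7:3  h8:3  h9:5  h10:5  h11:0 — peak 5 ≤ 5.

yes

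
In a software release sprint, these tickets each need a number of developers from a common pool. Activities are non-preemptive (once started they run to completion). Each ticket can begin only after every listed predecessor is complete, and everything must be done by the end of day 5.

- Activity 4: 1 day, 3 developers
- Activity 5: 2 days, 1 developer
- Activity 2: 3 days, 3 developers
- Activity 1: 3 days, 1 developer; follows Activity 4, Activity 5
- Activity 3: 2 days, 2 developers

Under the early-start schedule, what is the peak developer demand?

9

Early-start schedule: Activity 4@1, Activity 5@1, Activity 2@1, Activity 1@3, Activity 3@1.
Load per day: day 1: 9, day 2: 6, day 3: 4, day 4: 1, day 5: 1.
Peak is 9.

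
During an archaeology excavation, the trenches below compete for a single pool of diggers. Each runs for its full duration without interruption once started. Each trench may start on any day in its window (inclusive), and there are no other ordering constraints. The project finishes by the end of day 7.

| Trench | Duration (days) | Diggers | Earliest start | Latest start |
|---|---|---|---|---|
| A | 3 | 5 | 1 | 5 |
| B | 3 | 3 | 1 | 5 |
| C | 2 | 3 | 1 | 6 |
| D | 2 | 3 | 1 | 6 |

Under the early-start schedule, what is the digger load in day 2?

At early start, day 2 has: A, B, C, D.
Demand: 5 + 3 + 3 + 3 = 14.

14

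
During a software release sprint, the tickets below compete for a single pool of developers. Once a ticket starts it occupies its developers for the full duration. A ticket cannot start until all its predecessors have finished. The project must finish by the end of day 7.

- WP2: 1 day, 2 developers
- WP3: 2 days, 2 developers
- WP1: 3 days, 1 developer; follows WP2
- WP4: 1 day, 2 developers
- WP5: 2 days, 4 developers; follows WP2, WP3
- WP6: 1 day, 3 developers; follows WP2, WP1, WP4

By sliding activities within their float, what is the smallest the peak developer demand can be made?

4

Early-start (WP2@1, WP3@1, WP1@2, WP4@1, WP5@3, WP6@5) gives peak 6: d1:6  d2:3  d3:5  d4:5  d5:3  d6:0  d7:0.
Shift WP4→3, WP5→5, WP6→7.
Schedule WP2@1, WP3@1, WP1@2, WP4@3, WP5@5, WP6@7: d1:4  d2:3  d3:3  d4:1  d5:4  d6:4  d7:3 — peak 4.
Total developer-days = 22 over 7 days ⇒ peak ≥ ⌈22/7⌉ = 4, so 4 is optimal.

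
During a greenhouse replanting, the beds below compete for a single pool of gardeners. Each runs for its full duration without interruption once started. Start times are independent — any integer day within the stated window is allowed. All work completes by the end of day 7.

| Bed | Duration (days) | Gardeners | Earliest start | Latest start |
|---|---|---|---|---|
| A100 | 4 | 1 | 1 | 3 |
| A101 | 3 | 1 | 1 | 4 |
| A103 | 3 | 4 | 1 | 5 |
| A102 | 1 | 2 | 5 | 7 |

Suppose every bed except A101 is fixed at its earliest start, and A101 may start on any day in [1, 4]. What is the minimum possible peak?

A101@1: d1:6  d2:6  d3:6  d4:1  d5:2  d6:0  d7:0 → peak 6
A101@2: d1:5  d2:6  d3:6  d4:2  d5:2  d6:0  d7:0 → peak 6
A101@3: d1:5  d2:5  d3:6  d4:2  d5:3  d6:0  d7:0 → peak 6
A101@4: d1:5  d2:5  d3:5  d4:2  d5:3  d6:1  d7:0 → peak 5
Best is A101@4, peak 5.

5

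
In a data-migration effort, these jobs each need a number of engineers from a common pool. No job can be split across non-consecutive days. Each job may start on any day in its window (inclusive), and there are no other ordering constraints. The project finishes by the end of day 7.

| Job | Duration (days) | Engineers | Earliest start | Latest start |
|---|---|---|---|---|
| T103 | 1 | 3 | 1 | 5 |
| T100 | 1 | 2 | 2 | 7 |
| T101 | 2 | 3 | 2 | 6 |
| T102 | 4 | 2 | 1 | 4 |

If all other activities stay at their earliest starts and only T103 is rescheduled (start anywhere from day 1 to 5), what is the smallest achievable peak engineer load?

7

T103@1: d1:5  d2:7  d3:5  d4:2  d5:0  d6:0  d7:0 → peak 7
T103@2: d1:2  d2:10  d3:5  d4:2  d5:0  d6:0  d7:0 → peak 10
T103@3: d1:2  d2:7  d3:8  d4:2  d5:0  d6:0  d7:0 → peak 8
T103@4: d1:2  d2:7  d3:5  d4:5  d5:0  d6:0  d7:0 → peak 7
T103@5: d1:2  d2:7  d3:5  d4:2  d5:3  d6:0  d7:0 → peak 7
Best is T103@1, peak 7.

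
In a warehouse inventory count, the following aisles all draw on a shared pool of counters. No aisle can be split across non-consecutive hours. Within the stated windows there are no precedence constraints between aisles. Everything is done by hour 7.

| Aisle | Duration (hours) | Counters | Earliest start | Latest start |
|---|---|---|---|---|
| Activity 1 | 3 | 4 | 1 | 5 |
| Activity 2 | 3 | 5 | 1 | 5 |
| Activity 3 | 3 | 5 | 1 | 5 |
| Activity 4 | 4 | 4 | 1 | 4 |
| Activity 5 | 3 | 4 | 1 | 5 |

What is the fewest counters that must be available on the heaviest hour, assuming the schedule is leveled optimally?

Early-start (Activity 1@1, Activity 2@1, Activity 3@1, Activity 4@1, Activity 5@1) gives peak 22: h1:22  h2:22  h3:22  h4:4  h5:0  h6:0  h7:0.
Shift Activity 2→4, Activity 3→5.
Schedule Activity 1@1, Activity 2@4, Activity 3@5, Activity 4@1, Activity 5@1: h1:12  h2:12  h3:12  h4:9  h5:10  h6:10  h7:5 — peak 12.

12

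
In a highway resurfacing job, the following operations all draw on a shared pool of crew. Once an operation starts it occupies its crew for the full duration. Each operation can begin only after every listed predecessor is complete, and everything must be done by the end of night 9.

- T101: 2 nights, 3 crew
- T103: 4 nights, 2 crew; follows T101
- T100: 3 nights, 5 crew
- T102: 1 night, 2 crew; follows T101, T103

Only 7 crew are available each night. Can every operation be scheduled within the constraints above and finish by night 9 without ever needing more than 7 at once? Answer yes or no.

yes

Schedule T101@1, T103@3, T100@3, T102@7: n1:3  n2:3  n3:7  n4:7  n5:7  n6:2  n7:2  n8:0  n9:0 — peak 7 ≤ 7.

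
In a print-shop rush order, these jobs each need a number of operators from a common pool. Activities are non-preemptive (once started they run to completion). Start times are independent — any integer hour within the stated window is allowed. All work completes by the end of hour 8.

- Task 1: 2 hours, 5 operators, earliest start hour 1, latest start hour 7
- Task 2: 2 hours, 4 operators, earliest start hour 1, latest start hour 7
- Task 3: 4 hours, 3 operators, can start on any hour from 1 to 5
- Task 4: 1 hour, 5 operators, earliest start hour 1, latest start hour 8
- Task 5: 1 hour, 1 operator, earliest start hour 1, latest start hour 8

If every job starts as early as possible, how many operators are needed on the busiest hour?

18

Early-start schedule: Task 1@1, Task 2@1, Task 3@1, Task 4@1, Task 5@1.
Load per hour: hour 1: 18, hour 2: 12, hour 3: 3, hour 4: 3, hour 5: 0, hour 6: 0, hour 7: 0, hour 8: 0.
Peak is 18.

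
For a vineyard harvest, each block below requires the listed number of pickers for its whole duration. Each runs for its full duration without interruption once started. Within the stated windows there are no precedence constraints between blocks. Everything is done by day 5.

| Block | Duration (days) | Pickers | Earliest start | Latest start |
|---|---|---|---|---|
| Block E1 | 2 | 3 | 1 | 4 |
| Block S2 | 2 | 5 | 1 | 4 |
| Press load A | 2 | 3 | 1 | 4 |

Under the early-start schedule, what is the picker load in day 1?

At early start, day 1 has: Block E1, Block S2, Press load A.
Demand: 3 + 5 + 3 = 11.

11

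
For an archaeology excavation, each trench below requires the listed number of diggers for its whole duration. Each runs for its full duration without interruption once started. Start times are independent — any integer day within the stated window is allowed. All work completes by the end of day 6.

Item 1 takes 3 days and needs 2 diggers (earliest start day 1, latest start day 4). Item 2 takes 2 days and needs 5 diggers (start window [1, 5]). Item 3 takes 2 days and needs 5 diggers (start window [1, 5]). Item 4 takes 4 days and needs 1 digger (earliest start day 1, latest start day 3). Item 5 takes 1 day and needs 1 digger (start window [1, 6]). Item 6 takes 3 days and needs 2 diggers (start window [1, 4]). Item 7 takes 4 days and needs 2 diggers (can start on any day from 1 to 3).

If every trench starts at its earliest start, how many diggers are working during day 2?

At early start, day 2 has: Item 1, Item 2, Item 3, Item 4, Item 6, Item 7.
Demand: 2 + 5 + 5 + 1 + 2 + 2 = 17.

17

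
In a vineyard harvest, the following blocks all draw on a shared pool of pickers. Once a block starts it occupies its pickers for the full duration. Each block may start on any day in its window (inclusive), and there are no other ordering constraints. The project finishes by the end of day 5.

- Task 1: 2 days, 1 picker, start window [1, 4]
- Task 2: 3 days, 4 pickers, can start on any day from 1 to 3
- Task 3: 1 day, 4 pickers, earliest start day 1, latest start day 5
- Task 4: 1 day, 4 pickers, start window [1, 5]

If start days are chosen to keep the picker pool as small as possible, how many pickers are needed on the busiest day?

5

Early-start (Task 1@1, Task 2@1, Task 3@1, Task 4@1) gives peak 13: d1:13  d2:5  d3:4  d4:0  d5:0.
Shift Task 3→4, Task 4→5.
Schedule Task 1@1, Task 2@1, Task 3@4, Task 4@5: d1:5  d2:5  d3:4  d4:4  d5:4 — peak 5.
Total picker-days = 22 over 5 days ⇒ peak ≥ ⌈22/5⌉ = 5, so 5 is optimal.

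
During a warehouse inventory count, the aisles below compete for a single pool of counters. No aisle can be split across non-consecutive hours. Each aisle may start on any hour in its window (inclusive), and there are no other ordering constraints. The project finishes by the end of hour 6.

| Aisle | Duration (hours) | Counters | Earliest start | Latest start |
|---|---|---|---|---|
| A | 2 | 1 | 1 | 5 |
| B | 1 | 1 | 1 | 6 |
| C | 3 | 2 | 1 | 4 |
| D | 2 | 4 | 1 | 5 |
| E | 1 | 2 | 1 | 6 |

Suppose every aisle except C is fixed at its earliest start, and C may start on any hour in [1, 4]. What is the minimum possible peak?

8

C@1: h1:10  h2:7  h3:2  h4:0  h5:0  h6:0 → peak 10
C@2: h1:8  h2:7  h3:2  h4:2  h5:0  h6:0 → peak 8
C@3: h1:8  h2:5  h3:2  h4:2  h5:2  h6:0 → peak 8
C@4: h1:8  h2:5  h3:0  h4:2  h5:2  h6:2 → peak 8
Best is C@2, peak 8.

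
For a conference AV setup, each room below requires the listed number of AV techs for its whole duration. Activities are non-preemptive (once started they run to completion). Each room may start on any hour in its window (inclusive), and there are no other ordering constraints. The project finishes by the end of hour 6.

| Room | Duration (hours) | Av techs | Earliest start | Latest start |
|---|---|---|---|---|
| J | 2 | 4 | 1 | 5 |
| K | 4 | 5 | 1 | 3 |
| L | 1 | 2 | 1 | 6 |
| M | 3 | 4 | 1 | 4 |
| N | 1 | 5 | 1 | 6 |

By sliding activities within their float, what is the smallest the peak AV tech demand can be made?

Early-start (J@1, K@1, L@1, M@1, N@1) gives peak 20: h1:20  h2:13  h3:9  h4:5  h5:0  h6:0.
Shift L→3, M→4, N→5.
Schedule J@1, K@1, L@3, M@4, N@5: h1:9  h2:9  h3:7  h4:9  h5:9  h6:4 — peak 9.

9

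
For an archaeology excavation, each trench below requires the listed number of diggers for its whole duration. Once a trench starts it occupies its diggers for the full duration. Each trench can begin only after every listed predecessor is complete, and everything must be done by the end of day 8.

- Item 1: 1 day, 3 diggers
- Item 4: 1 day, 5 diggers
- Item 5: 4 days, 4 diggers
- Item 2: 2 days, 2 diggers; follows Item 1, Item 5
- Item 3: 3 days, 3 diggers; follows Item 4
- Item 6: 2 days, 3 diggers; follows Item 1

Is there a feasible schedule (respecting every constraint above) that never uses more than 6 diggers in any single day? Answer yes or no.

The minimum achievable peak is 7; 6 < 7, so no feasible schedule stays within the cap.

no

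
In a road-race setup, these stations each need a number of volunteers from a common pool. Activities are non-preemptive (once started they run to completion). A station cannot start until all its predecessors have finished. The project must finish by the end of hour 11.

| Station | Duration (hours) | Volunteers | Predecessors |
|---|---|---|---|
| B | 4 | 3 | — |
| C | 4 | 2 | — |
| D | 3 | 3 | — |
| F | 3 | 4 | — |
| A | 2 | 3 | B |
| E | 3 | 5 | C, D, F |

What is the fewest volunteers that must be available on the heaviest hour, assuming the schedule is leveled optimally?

Early-start (B@1, C@1, D@1, F@1, A@5, E@5) gives peak 12: h1:12  h2:12  h3:12  h4:5  h5:8  h6:8  h7:5  h8:0  h9:0  h10:0  h11:0.
Shift C→5, F→4, A→7, E→9.
Schedule B@1, C@5, D@1, F@4, A@7, E@9: h1:6  h2:6  h3:6  h4:7  h5:6  h6:6  h7:5  h8:5  h9:5  h10:5  h11:5 — peak 7.

7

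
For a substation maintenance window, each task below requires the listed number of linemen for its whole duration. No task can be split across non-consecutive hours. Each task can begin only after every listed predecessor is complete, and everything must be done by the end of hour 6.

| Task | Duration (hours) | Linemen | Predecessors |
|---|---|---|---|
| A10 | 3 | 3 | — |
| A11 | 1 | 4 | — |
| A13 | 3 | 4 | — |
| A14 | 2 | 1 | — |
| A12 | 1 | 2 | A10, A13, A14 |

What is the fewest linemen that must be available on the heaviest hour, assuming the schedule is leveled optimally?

Early-start (A10@1, A11@1, A13@1, A14@1, A12@4) gives peak 12: h1:12  h2:8  h3:7  h4:2  h5:0  h6:0.
Shift A13→2, A14→4, A12→6.
Schedule A10@1, A11@1, A13@2, A14@4, A12@6: h1:7  h2:7  h3:7  h4:5  h5:1  h6:2 — peak 7.

7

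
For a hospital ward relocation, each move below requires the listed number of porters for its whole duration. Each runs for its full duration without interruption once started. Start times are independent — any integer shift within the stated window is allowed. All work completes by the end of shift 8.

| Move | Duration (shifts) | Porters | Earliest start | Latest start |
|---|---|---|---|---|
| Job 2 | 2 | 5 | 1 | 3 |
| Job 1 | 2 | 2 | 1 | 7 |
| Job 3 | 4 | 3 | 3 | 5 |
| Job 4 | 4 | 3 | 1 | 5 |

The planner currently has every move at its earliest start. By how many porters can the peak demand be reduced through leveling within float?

Early-start peak: s1:10  s2:10  s3:6  s4:6  s5:3  s6:3  s7:0  s8:0 ⇒ 10.
Leveled (Job 2@1, Job 1@3, Job 3@3, Job 4@5): s1:5  s2:5  s3:5  s4:5  s5:6  s6:6  s7:3  s8:3 ⇒ 6.
Reduction 10 − 6 = 4.

4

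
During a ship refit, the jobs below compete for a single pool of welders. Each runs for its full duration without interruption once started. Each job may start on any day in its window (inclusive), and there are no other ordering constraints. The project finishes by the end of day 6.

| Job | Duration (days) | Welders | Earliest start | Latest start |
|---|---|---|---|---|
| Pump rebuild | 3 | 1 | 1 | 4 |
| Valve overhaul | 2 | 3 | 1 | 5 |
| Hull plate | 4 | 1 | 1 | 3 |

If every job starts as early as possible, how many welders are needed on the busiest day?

Early-start schedule: Pump rebuild@1, Valve overhaul@1, Hull plate@1.
Load per day: day 1: 5, day 2: 5, day 3: 2, day 4: 1, day 5: 0, day 6: 0.
Peak is 5.

5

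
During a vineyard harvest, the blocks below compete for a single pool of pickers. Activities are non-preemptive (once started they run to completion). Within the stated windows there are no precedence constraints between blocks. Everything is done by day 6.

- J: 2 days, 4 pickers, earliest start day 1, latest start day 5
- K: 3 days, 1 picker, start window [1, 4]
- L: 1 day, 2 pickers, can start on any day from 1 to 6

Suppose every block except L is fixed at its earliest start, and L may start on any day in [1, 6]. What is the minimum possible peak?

L@1: d1:7  d2:5  d3:1  d4:0  d5:0  d6:0 → peak 7
L@2: d1:5  d2:7  d3:1  d4:0  d5:0  d6:0 → peak 7
L@3: d1:5  d2:5  d3:3  d4:0  d5:0  d6:0 → peak 5
L@4: d1:5  d2:5  d3:1  d4:2  d5:0  d6:0 → peak 5
L@5: d1:5  d2:5  d3:1  d4:0  d5:2  d6:0 → peak 5
L@6: d1:5  d2:5  d3:1  d4:0  d5:0  d6:2 → peak 5
Best is L@3, peak 5.

5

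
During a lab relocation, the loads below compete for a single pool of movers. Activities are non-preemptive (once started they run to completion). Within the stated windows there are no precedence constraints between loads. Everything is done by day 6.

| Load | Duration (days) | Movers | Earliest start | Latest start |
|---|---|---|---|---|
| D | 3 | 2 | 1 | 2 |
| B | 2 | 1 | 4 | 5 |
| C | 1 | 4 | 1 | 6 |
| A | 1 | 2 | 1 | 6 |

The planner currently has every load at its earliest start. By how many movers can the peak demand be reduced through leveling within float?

Early-start peak: d1:8  d2:2  d3:2  d4:1  d5:1  d6:0 ⇒ 8.
Leveled (D@1, B@4, C@6, A@1): d1:4  d2:2  d3:2  d4:1  d5:1  d6:4 ⇒ 4.
Reduction 8 − 4 = 4.

4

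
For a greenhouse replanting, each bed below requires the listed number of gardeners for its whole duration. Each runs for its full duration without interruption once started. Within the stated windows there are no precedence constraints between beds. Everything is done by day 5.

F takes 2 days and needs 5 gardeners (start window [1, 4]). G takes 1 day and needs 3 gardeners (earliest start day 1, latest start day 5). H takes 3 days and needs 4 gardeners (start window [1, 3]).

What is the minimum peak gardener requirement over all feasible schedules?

7

Early-start (F@1, G@1, H@1) gives peak 12: d1:12  d2:9  d3:4  d4:0  d5:0.
Shift G→3, H→3.
Schedule F@1, G@3, H@3: d1:5  d2:5  d3:7  d4:4  d5:4 — peak 7.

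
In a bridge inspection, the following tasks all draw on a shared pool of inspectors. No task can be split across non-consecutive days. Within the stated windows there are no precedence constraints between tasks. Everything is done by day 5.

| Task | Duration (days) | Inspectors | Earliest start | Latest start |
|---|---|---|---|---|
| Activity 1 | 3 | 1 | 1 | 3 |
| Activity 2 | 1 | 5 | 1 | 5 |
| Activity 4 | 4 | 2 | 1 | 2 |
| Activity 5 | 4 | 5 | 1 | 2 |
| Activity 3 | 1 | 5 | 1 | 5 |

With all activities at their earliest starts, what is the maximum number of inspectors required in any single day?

18

Early-start schedule: Activity 1@1, Activity 2@1, Activity 4@1, Activity 5@1, Activity 3@1.
Load per day: day 1: 18, day 2: 8, day 3: 8, day 4: 7, day 5: 0.
Peak is 18.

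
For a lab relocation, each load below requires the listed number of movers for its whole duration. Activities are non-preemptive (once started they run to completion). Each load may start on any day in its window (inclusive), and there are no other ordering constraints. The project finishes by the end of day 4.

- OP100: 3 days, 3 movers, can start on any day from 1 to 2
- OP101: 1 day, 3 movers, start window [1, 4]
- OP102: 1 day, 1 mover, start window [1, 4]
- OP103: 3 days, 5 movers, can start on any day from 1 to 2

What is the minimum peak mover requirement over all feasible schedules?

8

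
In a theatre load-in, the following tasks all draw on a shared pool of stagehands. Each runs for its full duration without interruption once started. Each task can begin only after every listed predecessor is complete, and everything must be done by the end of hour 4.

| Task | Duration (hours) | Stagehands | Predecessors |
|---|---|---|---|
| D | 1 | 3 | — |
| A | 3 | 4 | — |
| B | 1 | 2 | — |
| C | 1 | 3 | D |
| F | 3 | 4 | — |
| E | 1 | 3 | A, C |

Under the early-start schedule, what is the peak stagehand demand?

Early-start schedule: D@1, A@1, B@1, C@2, F@1, E@4.
Load per hour: hour 1: 13, hour 2: 11, hour 3: 8, hour 4: 3.
Peak is 13.

13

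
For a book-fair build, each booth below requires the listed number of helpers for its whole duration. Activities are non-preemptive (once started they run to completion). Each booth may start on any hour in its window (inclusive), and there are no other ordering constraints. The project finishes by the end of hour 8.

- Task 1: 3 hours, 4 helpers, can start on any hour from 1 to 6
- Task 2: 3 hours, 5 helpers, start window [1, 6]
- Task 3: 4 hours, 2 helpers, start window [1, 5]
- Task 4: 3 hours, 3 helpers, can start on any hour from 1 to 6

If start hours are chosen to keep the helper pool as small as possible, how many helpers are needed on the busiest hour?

7

Early-start (Task 1@1, Task 2@1, Task 3@1, Task 4@1) gives peak 14: h1:14  h2:14  h3:14  h4:2  h5:0  h6:0  h7:0  h8:0.
Shift Task 2→4, Task 3→4.
Schedule Task 1@1, Task 2@4, Task 3@4, Task 4@1: h1:7  h2:7  h3:7  h4:7  h5:7  h6:7  h7:2  h8:0 — peak 7.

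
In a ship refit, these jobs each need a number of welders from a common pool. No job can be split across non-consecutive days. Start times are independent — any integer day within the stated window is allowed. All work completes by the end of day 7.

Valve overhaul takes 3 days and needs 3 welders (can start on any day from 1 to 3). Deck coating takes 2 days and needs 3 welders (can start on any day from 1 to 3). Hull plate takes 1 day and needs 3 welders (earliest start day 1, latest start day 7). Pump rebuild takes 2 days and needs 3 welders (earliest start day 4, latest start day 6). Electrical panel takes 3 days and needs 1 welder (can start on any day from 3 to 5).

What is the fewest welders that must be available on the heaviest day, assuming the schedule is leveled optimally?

Early-start (Valve overhaul@1, Deck coating@1, Hull plate@1, Pump rebuild@4, Electrical panel@3) gives peak 9: d1:9  d2:6  d3:4  d4:4  d5:4  d6:0  d7:0.
Shift Hull plate→3, Electrical panel→4.
Schedule Valve overhaul@1, Deck coating@1, Hull plate@3, Pump rebuild@4, Electrical panel@4: d1:6  d2:6  d3:6  d4:4  d5:4  d6:1  d7:0 — peak 6.

6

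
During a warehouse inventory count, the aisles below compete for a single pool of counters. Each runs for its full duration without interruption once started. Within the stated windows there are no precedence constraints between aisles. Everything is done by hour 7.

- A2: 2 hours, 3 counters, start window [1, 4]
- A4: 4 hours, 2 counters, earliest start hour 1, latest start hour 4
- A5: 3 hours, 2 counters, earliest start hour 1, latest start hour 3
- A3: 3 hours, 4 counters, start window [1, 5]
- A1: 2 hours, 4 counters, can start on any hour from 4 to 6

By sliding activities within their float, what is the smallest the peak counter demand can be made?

Early-start (A2@1, A4@1, A5@1, A3@1, A1@4) gives peak 11: h1:11  h2:11  h3:8  h4:6  h5:4  h6:0  h7:0.
Shift A4→4, A3→3, A1→6.
Schedule A2@1, A4@4, A5@1, A3@3, A1@6: h1:5  h2:5  h3:6  h4:6  h5:6  h6:6  h7:6 — peak 6.
Total counter-hours = 40 over 7 hours ⇒ peak ≥ ⌈40/7⌉ = 6, so 6 is optimal.

6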